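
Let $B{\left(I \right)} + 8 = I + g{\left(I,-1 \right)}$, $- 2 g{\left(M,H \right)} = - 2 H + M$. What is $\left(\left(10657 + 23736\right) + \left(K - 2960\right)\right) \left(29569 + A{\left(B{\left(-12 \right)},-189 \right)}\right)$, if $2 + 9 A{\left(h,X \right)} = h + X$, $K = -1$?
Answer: $\frac{8358240280}{9} \approx 9.2869 \cdot 10^{8}$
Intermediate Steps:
$g{\left(M,H \right)} = H - \frac{M}{2}$ ($g{\left(M,H \right)} = - \frac{- 2 H + M}{2} = - \frac{M - 2 H}{2} = H - \frac{M}{2}$)
$B{\left(I \right)} = -9 + \frac{I}{2}$ ($B{\left(I \right)} = -8 + \left(I - \left(1 + \frac{I}{2}\right)\right) = -8 + \left(-1 + \frac{I}{2}\right) = -9 + \frac{I}{2}$)
$A{\left(h,X \right)} = - \frac{2}{9} + \frac{X}{9} + \frac{h}{9}$ ($A{\left(h,X \right)} = - \frac{2}{9} + \frac{h + X}{9} = - \frac{2}{9} + \frac{X + h}{9} = - \frac{2}{9} + \left(\frac{X}{9} + \frac{h}{9}\right) = - \frac{2}{9} + \frac{X}{9} + \frac{h}{9}$)
$\left(\left(10657 + 23736\right) + \left(K - 2960\right)\right) \left(29569 + A{\left(B{\left(-12 \right)},-189 \right)}\right) = \left(\left(10657 + 23736\right) - 2961\right) \left(29569 + \left(- \frac{2}{9} + \frac{1}{9} \left(-189\right) + \frac{-9 + \frac{1}{2} \left(-12\right)}{9}\right)\right) = \left(34393 - 2961\right) \left(29569 - \left(\frac{191}{9} - \frac{-9 - 6}{9}\right)\right) = \left(34393 - 2961\right) \left(29569 - \frac{206}{9}\right) = 31432 \left(29569 - \frac{206}{9}\right) = 31432 \cdot \frac{265915}{9} = \frac{8358240280}{9}$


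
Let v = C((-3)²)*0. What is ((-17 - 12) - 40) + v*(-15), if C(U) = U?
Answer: -69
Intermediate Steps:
v = 0 (v = (-3)²*0 = 9*0 = 0)
((-17 - 12) - 40) + v*(-15) = ((-17 - 12) - 40) + 0*(-15) = (-29 - 40) + 0 = -69 + 0 = -69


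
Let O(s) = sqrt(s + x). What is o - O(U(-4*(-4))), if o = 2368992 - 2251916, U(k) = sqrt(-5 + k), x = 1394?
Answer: 117076 - sqrt(1394 + sqrt(11)) ≈ 1.1704e+5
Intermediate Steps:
o = 117076
O(s) = sqrt(1394 + s) (O(s) = sqrt(s + 1394) = sqrt(1394 + s))
o - O(U(-4*(-4))) = 117076 - sqrt(1394 + sqrt(-5 - 4*(-4))) = 117076 - sqrt(1394 + sqrt(-5 + 16)) = 117076 - sqrt(1394 + sqrt(11))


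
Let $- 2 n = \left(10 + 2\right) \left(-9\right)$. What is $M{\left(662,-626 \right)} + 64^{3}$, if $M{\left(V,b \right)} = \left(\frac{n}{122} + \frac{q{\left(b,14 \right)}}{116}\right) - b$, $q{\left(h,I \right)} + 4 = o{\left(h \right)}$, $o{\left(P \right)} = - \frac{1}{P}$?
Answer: $\frac{1163961493469}{4429576} \approx 2.6277 \cdot 10^{5}$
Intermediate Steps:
$q{\left(h,I \right)} = -4 - \frac{1}{h}$
$n = 54$ ($n = - \frac{\left(10 + 2\right) \left(-9\right)}{2} = - \frac{12 \left(-9\right)}{2} = \left(- \frac{1}{2}\right) \left(-108\right) = 54$)
$M{\left(V,b \right)} = \frac{722}{1769} - b - \frac{1}{116 b}$ ($M{\left(V,b \right)} = \left(\frac{54}{122} + \frac{-4 - \frac{1}{b}}{116}\right) - b = \left(54 \cdot \frac{1}{122} + \left(-4 - \frac{1}{b}\right) \frac{1}{116}\right) - b = \left(\frac{27}{61} - \left(\frac{1}{29} + \frac{1}{116 b}\right)\right) - b = \left(\frac{722}{1769} - \frac{1}{116 b}\right) - b = \frac{722}{1769} - b - \frac{1}{116 b}$)
$M{\left(662,-626 \right)} + 64^{3} = \left(\frac{722}{1769} - -626 - \frac{1}{116 \left(-626\right)}\right) + 64^{3} = \left(\frac{722}{1769} + 626 - - \frac{1}{72616}\right) + 262144 = \left(\frac{722}{1769} + 626 + \frac{1}{72616}\right) + 262144 = \frac{2774722525}{4429576} + 262144 = \frac{1163961493469}{4429576}$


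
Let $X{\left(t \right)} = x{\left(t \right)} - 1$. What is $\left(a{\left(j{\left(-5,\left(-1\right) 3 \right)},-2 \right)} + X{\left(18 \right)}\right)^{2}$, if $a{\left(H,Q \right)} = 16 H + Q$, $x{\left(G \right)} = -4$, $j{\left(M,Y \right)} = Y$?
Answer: $3025$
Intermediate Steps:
$X{\left(t \right)} = -5$ ($X{\left(t \right)} = -4 - 1 = -5$)
$a{\left(H,Q \right)} = Q + 16 H$
$\left(a{\left(j{\left(-5,\left(-1\right) 3 \right)},-2 \right)} + X{\left(18 \right)}\right)^{2} = \left(\left(-2 + 16 \left(\left(-1\right) 3\right)\right) - 5\right)^{2} = \left(\left(-2 + 16 \left(-3\right)\right) - 5\right)^{2} = \left(\left(-2 - 48\right) - 5\right)^{2} = \left(-50 - 5\right)^{2} = \left(-55\right)^{2} = 3025$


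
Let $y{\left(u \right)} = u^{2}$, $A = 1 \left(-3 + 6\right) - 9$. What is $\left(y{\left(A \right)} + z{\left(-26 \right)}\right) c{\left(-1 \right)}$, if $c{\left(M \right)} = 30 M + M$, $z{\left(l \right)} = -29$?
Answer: $-217$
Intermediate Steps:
$c{\left(M \right)} = 31 M$
$A = -6$ ($A = 1 \cdot 3 - 9 = 3 - 9 = -6$)
$\left(y{\left(A \right)} + z{\left(-26 \right)}\right) c{\left(-1 \right)} = \left(\left(-6\right)^{2} - 29\right) 31 \left(-1\right) = \left(36 - 29\right) \left(-31\right) = 7 \left(-31\right) = -217$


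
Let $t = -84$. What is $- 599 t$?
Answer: $50316$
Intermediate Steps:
$- 599 t = \left(-599\right) \left(-84\right) = 50316$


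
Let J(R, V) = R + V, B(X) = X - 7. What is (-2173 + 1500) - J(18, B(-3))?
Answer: -681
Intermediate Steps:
B(X) = -7 + X
(-2173 + 1500) - J(18, B(-3)) = (-2173 + 1500) - (18 + (-7 - 3)) = -673 - (18 - 10) = -673 - 1*8 = -673 - 8 = -681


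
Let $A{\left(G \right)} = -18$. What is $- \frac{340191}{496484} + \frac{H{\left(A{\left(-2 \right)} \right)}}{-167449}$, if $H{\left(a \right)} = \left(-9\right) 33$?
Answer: $- \frac{56817187011}{83135749316} \approx -0.68343$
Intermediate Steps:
$H{\left(a \right)} = -297$
$- \frac{340191}{496484} + \frac{H{\left(A{\left(-2 \right)} \right)}}{-167449} = - \frac{340191}{496484} - \frac{297}{-167449} = \left(-340191\right) \frac{1}{496484} - - \frac{297}{167449} = - \frac{340191}{496484} + \frac{297}{167449} = - \frac{56817187011}{83135749316}$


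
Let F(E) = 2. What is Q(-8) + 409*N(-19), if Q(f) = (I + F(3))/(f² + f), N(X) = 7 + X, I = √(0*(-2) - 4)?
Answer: -137423/28 + I/28 ≈ -4908.0 + 0.035714*I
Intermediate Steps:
I = 2*I (I = √(0 - 4) = √(-4) = 2*I ≈ 2.0*I)
Q(f) = (2 + 2*I)/(f + f²) (Q(f) = (2*I + 2)/(f² + f) = (2 + 2*I)/(f + f²))
Q(-8) + 409*N(-19) = 2*(1 + I)/(-8*(1 - 8)) + 409*(7 - 19) = 2*(-⅛)*(1 + I)/(-7) + 409*(-12) = 2*(-⅛)*(-⅐)*(1 + I) - 4908 = (1/28 + I/28) - 4908 = -137423/28 + I/28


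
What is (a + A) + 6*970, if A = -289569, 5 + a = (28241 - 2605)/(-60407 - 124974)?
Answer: -52602625910/185381 ≈ -2.8375e+5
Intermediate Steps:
a = -952541/185381 (a = -5 + (28241 - 2605)/(-60407 - 124974) = -5 + 25636/(-185381) = -5 + 25636*(-1/185381) = -5 - 25636/185381 = -952541/185381 ≈ -5.1383)
(a + A) + 6*970 = (-952541/185381 - 289569) + 6*970 = -53681543330/185381 + 5820 = -52602625910/185381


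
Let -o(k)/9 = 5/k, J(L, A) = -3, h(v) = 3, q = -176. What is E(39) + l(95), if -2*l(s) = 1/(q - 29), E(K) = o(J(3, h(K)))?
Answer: 6151/410 ≈ 15.002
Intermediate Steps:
o(k) = -45/k
E(K) = 15 (E(K) = -45/(-3) = -45*(-⅓) = 15)
l(s) = 1/410 (l(s) = -1/(2*(-176 - 29)) = -½/(-205) = -½*(-1/205) = 1/410)
E(39) + l(95) = 15 + 1/410 = 6151/410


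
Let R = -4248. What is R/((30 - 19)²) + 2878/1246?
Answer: -2472385/75383 ≈ -32.798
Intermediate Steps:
R/((30 - 19)²) + 2878/1246 = -4248/(30 - 19)² + 2878/1246 = -4248/(11²) + 2878*(1/1246) = -4248/121 + 1439/623 = -2472385/75383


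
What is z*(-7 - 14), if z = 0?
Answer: 0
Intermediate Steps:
z*(-7 - 14) = 0*(-7 - 14) = 0*(-21) = 0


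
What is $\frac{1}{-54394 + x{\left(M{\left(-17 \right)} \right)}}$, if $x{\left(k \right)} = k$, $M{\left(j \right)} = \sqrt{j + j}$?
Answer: $- \frac{27197}{1479353635} - \frac{i \sqrt{34}}{2958707270} \approx -1.8384 \cdot 10^{-5} - 1.9708 \cdot 10^{-9} i$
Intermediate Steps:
$M{\left(j \right)} = \sqrt{2} \sqrt{j}$ ($M{\left(j \right)} = \sqrt{2 j} = \sqrt{2} \sqrt{j}$)
$\frac{1}{-54394 + x{\left(M{\left(-17 \right)} \right)}} = \frac{1}{-54394 + \sqrt{2} \sqrt{-17}} = \frac{1}{-54394 + \sqrt{2} i \sqrt{17}} = \frac{1}{-54394 + i \sqrt{34}}$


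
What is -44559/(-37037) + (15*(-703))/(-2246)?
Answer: 490634679/83185102 ≈ 5.8981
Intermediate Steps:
-44559/(-37037) + (15*(-703))/(-2246) = -44559*(-1/37037) - 10545*(-1/2246) = 44559/37037 + 10545/2246 = 490634679/83185102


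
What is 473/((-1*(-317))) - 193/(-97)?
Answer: 107062/30749 ≈ 3.4818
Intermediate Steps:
473/((-1*(-317))) - 193/(-97) = 473/317 - 193*(-1/97) = 473*(1/317) + 193/97 = 473/317 + 193/97 = 107062/30749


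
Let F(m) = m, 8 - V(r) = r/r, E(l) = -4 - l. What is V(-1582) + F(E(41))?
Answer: -38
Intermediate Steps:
V(r) = 7 (V(r) = 8 - r/r = 8 - 1*1 = 8 - 1 = 7)
V(-1582) + F(E(41)) = 7 + (-4 - 1*41) = 7 + (-4 - 41) = 7 - 45 = -38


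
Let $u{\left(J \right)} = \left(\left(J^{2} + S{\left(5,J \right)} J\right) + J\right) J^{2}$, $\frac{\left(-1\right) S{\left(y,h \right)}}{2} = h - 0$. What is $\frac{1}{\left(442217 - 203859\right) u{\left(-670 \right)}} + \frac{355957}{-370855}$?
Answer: $- \frac{3424555386050742001771}{3567884569467233114000} \approx -0.95983$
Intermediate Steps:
$S{\left(y,h \right)} = - 2 h$ ($S{\left(y,h \right)} = - 2 \left(h - 0\right) = - 2 \left(h + 0\right) = - 2 h$)
$u{\left(J \right)} = J^{2} \left(J - J^{2}\right)$ ($u{\left(J \right)} = \left(\left(J^{2} + - 2 J J\right) + J\right) J^{2} = \left(\left(J^{2} - 2 J^{2}\right) + J\right) J^{2} = \left(- J^{2} + J\right) J^{2} = \left(J - J^{2}\right) J^{2} = J^{2} \left(J - J^{2}\right)$)
$\frac{1}{\left(442217 - 203859\right) u{\left(-670 \right)}} + \frac{355957}{-370855} = \frac{1}{\left(442217 - 203859\right) \left(-670\right)^{3} \left(1 - -670\right)} + \frac{355957}{-370855} = \frac{1}{238358 \left(- 300763000 \left(1 + 670\right)\right)} + 355957 \left(- \frac{1}{370855}\right) = \frac{1}{238358 \left(\left(-300763000\right) 671\right)} - \frac{355957}{370855} = \frac{1}{238358 \left(-201811973000\right)} - \frac{355957}{370855} = \frac{1}{238358} \left(- \frac{1}{201811973000}\right) - \frac{355957}{370855} = - \frac{1}{48103498260334000} - \frac{355957}{370855} = - \frac{3424555386050742001771}{3567884569467233114000}$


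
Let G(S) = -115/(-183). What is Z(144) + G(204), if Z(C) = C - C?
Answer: 115/183 ≈ 0.62842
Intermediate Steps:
Z(C) = 0
G(S) = 115/183 (G(S) = -115*(-1/183) = 115/183)
Z(144) + G(204) = 0 + 115/183 = 115/183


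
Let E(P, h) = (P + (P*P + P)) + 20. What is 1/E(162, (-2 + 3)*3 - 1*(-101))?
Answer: 1/26588 ≈ 3.7611e-5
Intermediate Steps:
E(P, h) = 20 + P² + 2*P (E(P, h) = (P + (P² + P)) + 20 = (P + (P + P²)) + 20 = (P² + 2*P) + 20 = 20 + P² + 2*P)
1/E(162, (-2 + 3)*3 - 1*(-101)) = 1/(20 + 162² + 2*162) = 1/(20 + 26244 + 324) = 1/26588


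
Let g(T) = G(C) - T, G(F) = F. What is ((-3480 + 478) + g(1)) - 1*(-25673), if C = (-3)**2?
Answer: 22679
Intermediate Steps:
C = 9
g(T) = 9 - T
((-3480 + 478) + g(1)) - 1*(-25673) = ((-3480 + 478) + (9 - 1*1)) - 1*(-25673) = (-3002 + (9 - 1)) + 25673 = (-3002 + 8) + 25673 = -2994 + 25673 = 22679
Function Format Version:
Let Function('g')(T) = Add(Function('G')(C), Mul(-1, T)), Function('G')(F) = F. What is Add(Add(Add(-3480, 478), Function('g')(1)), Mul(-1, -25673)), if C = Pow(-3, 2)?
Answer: 22679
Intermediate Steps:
C = 9
Function('g')(T) = Add(9, Mul(-1, T))
Add(Add(Add(-3480, 478), Function('g')(1)), Mul(-1, -25673)) = Add(Add(Add(-3480, 478), Add(9, Mul(-1, 1))), Mul(-1, -25673)) = Add(Add(-3002, Add(9, -1)), 25673) = Add(Add(-3002, 8), 25673) = Add(-2994, 25673) = 22679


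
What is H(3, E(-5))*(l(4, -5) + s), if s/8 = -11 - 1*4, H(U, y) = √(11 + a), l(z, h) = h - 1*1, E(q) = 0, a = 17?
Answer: -252*√7 ≈ -666.73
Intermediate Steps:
l(z, h) = -1 + h (l(z, h) = h - 1 = -1 + h)
H(U, y) = 2*√7 (H(U, y) = √(11 + 17) = √28 = 2*√7)
s = -120 (s = 8*(-11 - 1*4) = 8*(-11 - 4) = 8*(-15) = -120)
H(3, E(-5))*(l(4, -5) + s) = (2*√7)*((-1 - 5) - 120) = (2*√7)*(-6 - 120) = (2*√7)*(-126) = -252*√7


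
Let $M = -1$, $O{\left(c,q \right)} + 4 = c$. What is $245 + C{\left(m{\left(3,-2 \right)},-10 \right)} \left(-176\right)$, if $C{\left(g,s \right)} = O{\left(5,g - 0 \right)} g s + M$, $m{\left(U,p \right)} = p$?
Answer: $-3099$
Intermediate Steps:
$O{\left(c,q \right)} = -4 + c$
$C{\left(g,s \right)} = -1 + g s$ ($C{\left(g,s \right)} = \left(-4 + 5\right) g s - 1 = 1 g s - 1 = g s - 1 = -1 + g s$)
$245 + C{\left(m{\left(3,-2 \right)},-10 \right)} \left(-176\right) = 245 + \left(-1 - -20\right) \left(-176\right) = 245 + \left(-1 + 20\right) \left(-176\right) = 245 + 19 \left(-176\right) = 245 - 3344 = -3099$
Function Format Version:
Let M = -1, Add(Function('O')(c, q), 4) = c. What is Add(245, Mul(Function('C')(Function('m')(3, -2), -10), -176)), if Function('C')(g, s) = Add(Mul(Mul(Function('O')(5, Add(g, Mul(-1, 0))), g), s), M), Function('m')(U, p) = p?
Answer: -3099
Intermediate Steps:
Function('O')(c, q) = Add(-4, c)
Function('C')(g, s) = Add(-1, Mul(g, s)) (Function('C')(g, s) = Add(Mul(Mul(Add(-4, 5), g), s), -1) = Add(Mul(Mul(1, g), s), -1) = Add(Mul(g, s), -1) = Add(-1, Mul(g, s)))
Add(245, Mul(Function('C')(Function('m')(3, -2), -10), -176)) = Add(245, Mul(Add(-1, Mul(-2, -10)), -176)) = Add(245, Mul(Add(-1, 20), -176)) = Add(245, Mul(19, -176)) = Add(245, -3344) = -3099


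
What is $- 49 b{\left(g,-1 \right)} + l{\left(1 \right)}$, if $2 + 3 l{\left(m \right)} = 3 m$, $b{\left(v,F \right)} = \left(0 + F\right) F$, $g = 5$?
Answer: $- \frac{146}{3} \approx -48.667$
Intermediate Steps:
$b{\left(v,F \right)} = F^{2}$ ($b{\left(v,F \right)} = F F = F^{2}$)
$l{\left(m \right)} = - \frac{2}{3} + m$ ($l{\left(m \right)} = - \frac{2}{3} + \frac{3 m}{3} = - \frac{2}{3} + m$)
$- 49 b{\left(g,-1 \right)} + l{\left(1 \right)} = - 49 \left(-1\right)^{2} + \left(- \frac{2}{3} + 1\right) = \left(-49\right) 1 + \frac{1}{3} = -49 + \frac{1}{3} = - \frac{146}{3}$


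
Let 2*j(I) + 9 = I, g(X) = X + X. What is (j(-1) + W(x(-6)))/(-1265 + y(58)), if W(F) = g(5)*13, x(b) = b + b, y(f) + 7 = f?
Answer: -125/1214 ≈ -0.10297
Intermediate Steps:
y(f) = -7 + f
g(X) = 2*X
x(b) = 2*b
j(I) = -9/2 + I/2
W(F) = 130 (W(F) = (2*5)*13 = 10*13 = 130)
(j(-1) + W(x(-6)))/(-1265 + y(58)) = ((-9/2 + (½)*(-1)) + 130)/(-1265 + (-7 + 58)) = ((-9/2 - ½) + 130)/(-1265 + 51) = (-5 + 130)/(-1214) = 125*(-1/1214) = -125/1214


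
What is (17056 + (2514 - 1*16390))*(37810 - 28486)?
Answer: 29650320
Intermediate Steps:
(17056 + (2514 - 1*16390))*(37810 - 28486) = (17056 + (2514 - 16390))*9324 = (17056 - 13876)*9324 = 3180*9324 = 29650320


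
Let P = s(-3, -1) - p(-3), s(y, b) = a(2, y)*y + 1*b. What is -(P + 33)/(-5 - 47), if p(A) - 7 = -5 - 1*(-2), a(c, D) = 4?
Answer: 4/13 ≈ 0.30769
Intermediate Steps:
s(y, b) = b + 4*y (s(y, b) = 4*y + 1*b = 4*y + b = b + 4*y)
p(A) = 4 (p(A) = 7 + (-5 - 1*(-2)) = 7 + (-5 + 2) = 7 - 3 = 4)
P = -17 (P = (-1 + 4*(-3)) - 1*4 = (-1 - 12) - 4 = -13 - 4 = -17)
-(P + 33)/(-5 - 47) = -(-17 + 33)/(-5 - 47) = -16/(-52) = -16*(-1)/52 = -1*(-4/13) = 4/13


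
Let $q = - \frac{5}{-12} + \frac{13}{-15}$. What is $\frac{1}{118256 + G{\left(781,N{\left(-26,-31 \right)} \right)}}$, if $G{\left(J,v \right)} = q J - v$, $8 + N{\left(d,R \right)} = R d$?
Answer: $\frac{20}{2342131} \approx 8.5392 \cdot 10^{-6}$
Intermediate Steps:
$q = - \frac{9}{20}$ ($q = \left(-5\right) \left(- \frac{1}{12}\right) + 13 \left(- \frac{1}{15}\right) = \frac{5}{12} - \frac{13}{15} = - \frac{9}{20} \approx -0.45$)
$N{\left(d,R \right)} = -8 + R d$
$G{\left(J,v \right)} = - v - \frac{9 J}{20}$ ($G{\left(J,v \right)} = - \frac{9 J}{20} - v = - v - \frac{9 J}{20}$)
$\frac{1}{118256 + G{\left(781,N{\left(-26,-31 \right)} \right)}} = \frac{1}{118256 - \left(\frac{6869}{20} + 806\right)} = \frac{1}{118256 - \frac{22989}{20}} = \frac{1}{\frac{2342131}{20}} = \frac{20}{2342131}$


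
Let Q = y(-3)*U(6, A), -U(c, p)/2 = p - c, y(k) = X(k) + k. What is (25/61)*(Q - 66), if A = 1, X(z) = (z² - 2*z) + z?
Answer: 600/61 ≈ 9.8361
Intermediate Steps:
X(z) = z² - z
y(k) = k + k*(-1 + k) (y(k) = k*(-1 + k) + k = k + k*(-1 + k))
U(c, p) = -2*p + 2*c (U(c, p) = -2*(p - c) = -2*p + 2*c)
Q = 90 (Q = (-3)²*(-2*1 + 2*6) = 9*(-2 + 12) = 9*10 = 90)
(25/61)*(Q - 66) = (25/61)*(90 - 66) = (25*(1/61))*24 = (25/61)*24 = 600/61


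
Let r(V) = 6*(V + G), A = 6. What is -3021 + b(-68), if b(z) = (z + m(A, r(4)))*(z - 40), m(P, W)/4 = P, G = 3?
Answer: 1731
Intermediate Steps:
r(V) = 18 + 6*V (r(V) = 6*(V + 3) = 6*(3 + V) = 18 + 6*V)
m(P, W) = 4*P
b(z) = (-40 + z)*(24 + z) (b(z) = (z + 4*6)*(z - 40) = (z + 24)*(-40 + z) = (24 + z)*(-40 + z) = (-40 + z)*(24 + z))
-3021 + b(-68) = -3021 + (-960 + (-68)² - 16*(-68)) = -3021 + (-960 + 4624 + 1088) = -3021 + 4752 = 1731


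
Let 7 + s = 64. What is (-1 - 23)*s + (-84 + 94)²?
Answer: -1268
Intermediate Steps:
s = 57 (s = -7 + 64 = 57)
(-1 - 23)*s + (-84 + 94)² = (-1 - 23)*57 + (-84 + 94)² = -24*57 + 10² = -1368 + 100 = -1268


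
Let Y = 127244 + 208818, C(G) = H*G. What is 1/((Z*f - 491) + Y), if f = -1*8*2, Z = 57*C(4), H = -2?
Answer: 1/342867 ≈ 2.9166e-6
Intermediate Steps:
C(G) = -2*G
Z = -456 (Z = 57*(-2*4) = 57*(-8) = -456)
f = -16 (f = -8*2 = -16)
Y = 336062
1/((Z*f - 491) + Y) = 1/((-456*(-16) - 491) + 336062) = 1/((7296 - 491) + 336062) = 1/(6805 + 336062) = 1/342867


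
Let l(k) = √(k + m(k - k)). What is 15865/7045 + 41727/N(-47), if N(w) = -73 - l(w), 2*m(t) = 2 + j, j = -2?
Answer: -203564571/360704 + 1987*I*√47/256 ≈ -564.35 + 53.212*I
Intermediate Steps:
m(t) = 0 (m(t) = (2 - 2)/2 = (½)*0 = 0)
l(k) = √k (l(k) = √(k + 0) = √k)
N(w) = -73 - √w
15865/7045 + 41727/N(-47) = 15865/7045 + 41727/(-73 - √(-47)) = 15865*(1/7045) + 41727/(-73 - I*√47) = 3173/1409 + 41727/(-73 - I*√47)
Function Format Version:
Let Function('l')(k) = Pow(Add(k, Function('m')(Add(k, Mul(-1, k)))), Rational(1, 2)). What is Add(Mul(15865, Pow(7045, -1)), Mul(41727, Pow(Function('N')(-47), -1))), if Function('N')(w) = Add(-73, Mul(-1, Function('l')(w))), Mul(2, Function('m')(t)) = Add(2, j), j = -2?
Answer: Add(Rational(-203564571, 360704), Mul(Rational(1987, 256), I, Pow(47, Rational(1, 2)))) ≈ Add(-564.35, Mul(53.212, I))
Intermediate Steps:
Function('m')(t) = 0 (Function('m')(t) = Mul(Rational(1, 2), Add(2, -2)) = Mul(Rational(1, 2), 0) = 0)
Function('l')(k) = Pow(k, Rational(1, 2)) (Function('l')(k) = Pow(Add(k, 0), Rational(1, 2)) = Pow(k, Rational(1, 2)))
Function('N')(w) = Add(-73, Mul(-1, Pow(w, Rational(1, 2))))
Add(Mul(15865, Pow(7045, -1)), Mul(41727, Pow(Function('N')(-47), -1))) = Add(Mul(15865, Pow(7045, -1)), Mul(41727, Pow(Add(-73, Mul(-1, Pow(-47, Rational(1, 2)))), -1))) = Add(Mul(15865, Rational(1, 7045)), Mul(41727, Pow(Add(-73, Mul(-1, Mul(I, Pow(47, Rational(1, 2))))), -1))) = Add(Rational(3173, 1409), Mul(41727, Pow(Add(-73, Mul(-1, I, Pow(47, Rational(1, 2)))), -1)))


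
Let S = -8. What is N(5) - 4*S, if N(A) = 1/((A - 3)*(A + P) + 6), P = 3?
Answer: 705/22 ≈ 32.045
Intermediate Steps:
N(A) = 1/(6 + (-3 + A)*(3 + A)) (N(A) = 1/((A - 3)*(A + 3) + 6) = 1/((-3 + A)*(3 + A) + 6) = 1/(6 + (-3 + A)*(3 + A)))
N(5) - 4*S = 1/(-3 + 5²) - 4*(-8) = 1/(-3 + 25) + 32 = 1/22 + 32 = 705/22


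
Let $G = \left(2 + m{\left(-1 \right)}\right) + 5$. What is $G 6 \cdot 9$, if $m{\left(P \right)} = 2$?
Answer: $486$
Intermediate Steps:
$G = 9$ ($G = \left(2 + 2\right) + 5 = 4 + 5 = 9$)
$G 6 \cdot 9 = 9 \cdot 6 \cdot 9 = 54 \cdot 9 = 486$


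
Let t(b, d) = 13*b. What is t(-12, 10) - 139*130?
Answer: -18226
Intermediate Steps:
t(-12, 10) - 139*130 = 13*(-12) - 139*130 = -156 - 18070 = -18226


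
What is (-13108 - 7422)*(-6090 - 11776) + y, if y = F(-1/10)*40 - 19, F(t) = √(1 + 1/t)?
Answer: 366788961 + 120*I ≈ 3.6679e+8 + 120.0*I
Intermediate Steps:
y = -19 + 120*I (y = √((1 - 1/10)/((-1/10)))*40 - 19 = √((1 - 1*⅒)/((-1*⅒)))*40 - 19 = √((1 - ⅒)/(-⅒))*40 - 19 = √(-10*9/10)*40 - 19 = √(-9)*40 - 19 = (3*I)*40 - 19 = 120*I - 19 = -19 + 120*I ≈ -19.0 + 120.0*I)
(-13108 - 7422)*(-6090 - 11776) + y = (-13108 - 7422)*(-6090 - 11776) + (-19 + 120*I) = -20530*(-17866) + (-19 + 120*I) = 366788980 + (-19 + 120*I) = 366788961 + 120*I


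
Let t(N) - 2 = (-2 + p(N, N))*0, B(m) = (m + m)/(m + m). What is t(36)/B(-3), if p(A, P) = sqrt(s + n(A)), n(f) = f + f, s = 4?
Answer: 2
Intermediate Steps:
n(f) = 2*f
B(m) = 1 (B(m) = (2*m)/((2*m)) = (2*m)*(1/(2*m)) = 1)
p(A, P) = sqrt(4 + 2*A)
t(N) = 2 (t(N) = 2 + (-2 + sqrt(4 + 2*N))*0 = 2 + 0 = 2)
t(36)/B(-3) = 2/1 = 2*1 = 2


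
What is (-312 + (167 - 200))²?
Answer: 119025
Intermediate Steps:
(-312 + (167 - 200))² = (-312 - 33)² = (-345)² = 119025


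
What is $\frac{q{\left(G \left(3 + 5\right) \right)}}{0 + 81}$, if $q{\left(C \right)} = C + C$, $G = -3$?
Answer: $- \frac{16}{27} \approx -0.59259$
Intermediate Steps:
$q{\left(C \right)} = 2 C$
$\frac{q{\left(G \left(3 + 5\right) \right)}}{0 + 81} = \frac{2 \left(- 3 \left(3 + 5\right)\right)}{0 + 81} = \frac{2 \left(\left(-3\right) 8\right)}{81} = \frac{2 \left(-24\right)}{81} = \frac{1}{81} \left(-48\right) = - \frac{16}{27}$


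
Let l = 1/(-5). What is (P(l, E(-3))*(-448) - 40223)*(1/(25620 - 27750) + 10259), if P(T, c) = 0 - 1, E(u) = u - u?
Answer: -173830026895/426 ≈ -4.0805e+8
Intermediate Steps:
l = -1/5 ≈ -0.20000
E(u) = 0
P(T, c) = -1
(P(l, E(-3))*(-448) - 40223)*(1/(25620 - 27750) + 10259) = (-1*(-448) - 40223)*(1/(25620 - 27750) + 10259) = (448 - 40223)*(1/(-2130) + 10259) = -39775*(-1/2130 + 10259) = -39775*21851669/2130 = -173830026895/426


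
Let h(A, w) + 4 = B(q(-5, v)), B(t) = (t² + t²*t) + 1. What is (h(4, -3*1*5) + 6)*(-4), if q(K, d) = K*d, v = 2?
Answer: 3588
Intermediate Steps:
B(t) = 1 + t² + t³ (B(t) = (t² + t³) + 1 = 1 + t² + t³)
h(A, w) = -903 (h(A, w) = -4 + (1 + (-5*2)² + (-5*2)³) = -4 + (1 + (-10)² + (-10)³) = -4 + (1 + 100 - 1000) = -4 - 899 = -903)
(h(4, -3*1*5) + 6)*(-4) = (-903 + 6)*(-4) = -897*(-4) = 3588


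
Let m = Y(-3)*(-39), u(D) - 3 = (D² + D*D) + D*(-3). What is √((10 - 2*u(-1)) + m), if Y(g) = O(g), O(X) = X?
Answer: √111 ≈ 10.536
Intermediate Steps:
u(D) = 3 - 3*D + 2*D² (u(D) = 3 + ((D² + D*D) + D*(-3)) = 3 + ((D² + D²) - 3*D) = 3 + (2*D² - 3*D) = 3 + (-3*D + 2*D²) = 3 - 3*D + 2*D²)
Y(g) = g
m = 117 (m = -3*(-39) = 117)
√((10 - 2*u(-1)) + m) = √((10 - 2*(3 - 3*(-1) + 2*(-1)²)) + 117) = √((10 - 2*(3 + 3 + 2*1)) + 117) = √((10 - 2*(3 + 3 + 2)) + 117) = √((10 - 2*8) + 117) = √((10 - 16) + 117) = √(-6 + 117) = √111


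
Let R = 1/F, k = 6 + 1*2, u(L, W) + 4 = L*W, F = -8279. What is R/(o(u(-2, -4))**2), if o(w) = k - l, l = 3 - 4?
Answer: -1/670599 ≈ -1.4912e-6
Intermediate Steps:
u(L, W) = -4 + L*W
l = -1
k = 8 (k = 6 + 2 = 8)
o(w) = 9 (o(w) = 8 - 1*(-1) = 8 + 1 = 9)
R = -1/8279 (R = 1/(-8279) = -1/8279 ≈ -0.00012079)
R/(o(u(-2, -4))**2) = -1/(8279*(9**2)) = -1/8279/81 = -1/8279*1/81 = -1/670599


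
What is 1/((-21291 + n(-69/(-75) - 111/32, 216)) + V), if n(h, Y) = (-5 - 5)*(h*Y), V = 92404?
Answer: 10/766183 ≈ 1.3052e-5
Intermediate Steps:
n(h, Y) = -10*Y*h
1/((-21291 + n(-69/(-75) - 111/32, 216)) + V) = 1/((-21291 - 10*216*(-69/(-75) - 111/32)) + 92404) = 1/((-21291 - 10*216*(-69*(-1/75) - 111*1/32)) + 92404) = 1/((-21291 - 10*216*(23/25 - 111/32)) + 92404) = 1/((-21291 - 10*216*(-2039/800)) + 92404) = 1/((-21291 + 55053/10) + 92404) = 1/(-157857/10 + 92404) = 1/(766183/10) = 10/766183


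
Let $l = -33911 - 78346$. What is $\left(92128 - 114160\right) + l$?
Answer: $-134289$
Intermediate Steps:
$l = -112257$
$\left(92128 - 114160\right) + l = \left(92128 - 114160\right) - 112257 = -22032 - 112257 = -134289$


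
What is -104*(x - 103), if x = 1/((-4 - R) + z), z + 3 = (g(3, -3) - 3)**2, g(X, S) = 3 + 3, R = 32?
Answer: 160732/15 ≈ 10715.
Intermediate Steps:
g(X, S) = 6
z = 6 (z = -3 + (6 - 3)**2 = -3 + 3**2 = -3 + 9 = 6)
x = -1/30 (x = 1/((-4 - 1*32) + 6) = 1/((-4 - 32) + 6) = 1/(-36 + 6) = 1/(-30) = -1/30 ≈ -0.033333)
-104*(x - 103) = -104*(-1/30 - 103) = -104*(-3091/30) = 160732/15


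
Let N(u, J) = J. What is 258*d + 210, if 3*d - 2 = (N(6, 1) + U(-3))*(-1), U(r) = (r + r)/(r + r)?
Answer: 210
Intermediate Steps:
U(r) = 1 (U(r) = (2*r)/((2*r)) = (2*r)*(1/(2*r)) = 1)
d = 0 (d = 2/3 + ((1 + 1)*(-1))/3 = 2/3 + (2*(-1))/3 = 2/3 + (1/3)*(-2) = 2/3 - 2/3 = 0)
258*d + 210 = 258*0 + 210 = 0 + 210 = 210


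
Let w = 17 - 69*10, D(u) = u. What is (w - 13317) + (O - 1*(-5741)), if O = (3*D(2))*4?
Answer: -8225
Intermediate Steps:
w = -673 (w = 17 - 690 = -673)
O = 24 (O = (3*2)*4 = 6*4 = 24)
(w - 13317) + (O - 1*(-5741)) = (-673 - 13317) + (24 - 1*(-5741)) = -13990 + (24 + 5741) = -13990 + 5765 = -8225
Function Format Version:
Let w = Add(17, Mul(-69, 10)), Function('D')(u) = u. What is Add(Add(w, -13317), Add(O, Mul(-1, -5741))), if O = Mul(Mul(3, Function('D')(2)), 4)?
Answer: -8225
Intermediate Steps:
w = -673 (w = Add(17, -690) = -673)
O = 24 (O = Mul(Mul(3, 2), 4) = Mul(6, 4) = 24)
Add(Add(w, -13317), Add(O, Mul(-1, -5741))) = Add(Add(-673, -13317), Add(24, Mul(-1, -5741))) = Add(-13990, Add(24, 5741)) = Add(-13990, 5765) = -8225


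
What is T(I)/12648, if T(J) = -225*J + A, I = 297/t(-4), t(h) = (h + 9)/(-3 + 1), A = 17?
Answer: 26747/12648 ≈ 2.1147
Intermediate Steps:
t(h) = -9/2 - h/2 (t(h) = (9 + h)/(-2) = (9 + h)*(-1/2) = -9/2 - h/2)
I = -594/5 (I = 297/(-9/2 - 1/2*(-4)) = 297/(-9/2 + 2) = 297/(-5/2) = 297*(-2/5) = -594/5 ≈ -118.80)
T(J) = 17 - 225*J (T(J) = -225*J + 17 = 17 - 225*J)
T(I)/12648 = (17 - 225*(-594/5))/12648 = (17 + 26730)*(1/12648) = 26747*(1/12648) = 26747/12648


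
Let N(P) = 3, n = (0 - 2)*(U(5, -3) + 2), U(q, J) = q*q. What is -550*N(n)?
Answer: -1650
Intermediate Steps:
U(q, J) = q**2
n = -54 (n = (0 - 2)*(5**2 + 2) = -2*(25 + 2) = -2*27 = -54)
-550*N(n) = -550*3 = -1650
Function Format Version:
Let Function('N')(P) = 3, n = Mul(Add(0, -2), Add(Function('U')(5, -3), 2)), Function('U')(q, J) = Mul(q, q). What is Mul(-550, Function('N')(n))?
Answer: -1650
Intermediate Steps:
Function('U')(q, J) = Pow(q, 2)
n = -54 (n = Mul(Add(0, -2), Add(Pow(5, 2), 2)) = Mul(-2, Add(25, 2)) = Mul(-2, 27) = -54)
Mul(-550, Function('N')(n)) = Mul(-550, 3) = -1650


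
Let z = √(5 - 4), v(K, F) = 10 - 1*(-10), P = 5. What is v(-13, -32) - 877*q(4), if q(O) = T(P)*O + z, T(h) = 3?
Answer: -11381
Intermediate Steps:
v(K, F) = 20 (v(K, F) = 10 + 10 = 20)
z = 1 (z = √1 = 1)
q(O) = 1 + 3*O (q(O) = 3*O + 1 = 1 + 3*O)
v(-13, -32) - 877*q(4) = 20 - 877*(1 + 3*4) = 20 - 877*(1 + 12) = 20 - 877*13 = 20 - 11401 = -11381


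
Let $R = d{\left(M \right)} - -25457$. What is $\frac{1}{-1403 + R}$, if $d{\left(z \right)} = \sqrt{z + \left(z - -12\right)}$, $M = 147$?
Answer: $\frac{4009}{96432435} - \frac{\sqrt{34}}{192864870} \approx 4.1543 \cdot 10^{-5}$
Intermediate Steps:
$d{\left(z \right)} = \sqrt{12 + 2 z}$ ($d{\left(z \right)} = \sqrt{z + \left(z + 12\right)} = \sqrt{z + \left(12 + z\right)} = \sqrt{12 + 2 z}$)
$R = 25457 + 3 \sqrt{34}$ ($R = \sqrt{12 + 2 \cdot 147} - -25457 = \sqrt{12 + 294} + 25457 = \sqrt{306} + 25457 = 3 \sqrt{34} + 25457 = 25457 + 3 \sqrt{34} \approx 25475.0$)
$\frac{1}{-1403 + R} = \frac{1}{-1403 + \left(25457 + 3 \sqrt{34}\right)} = \frac{1}{24054 + 3 \sqrt{34}}$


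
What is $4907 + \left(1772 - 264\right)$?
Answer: $6415$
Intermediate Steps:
$4907 + \left(1772 - 264\right) = 4907 + 1508 = 6415$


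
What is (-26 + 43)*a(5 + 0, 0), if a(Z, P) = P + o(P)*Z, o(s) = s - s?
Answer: 0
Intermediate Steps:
o(s) = 0
a(Z, P) = P (a(Z, P) = P + 0*Z = P + 0 = P)
(-26 + 43)*a(5 + 0, 0) = (-26 + 43)*0 = 17*0 = 0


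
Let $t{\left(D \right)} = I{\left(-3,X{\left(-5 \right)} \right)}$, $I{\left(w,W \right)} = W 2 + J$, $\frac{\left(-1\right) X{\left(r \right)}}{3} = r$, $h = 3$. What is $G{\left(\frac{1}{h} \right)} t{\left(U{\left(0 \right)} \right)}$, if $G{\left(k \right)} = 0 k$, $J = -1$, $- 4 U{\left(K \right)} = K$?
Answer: $0$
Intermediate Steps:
$U{\left(K \right)} = - \frac{K}{4}$
$X{\left(r \right)} = - 3 r$
$G{\left(k \right)} = 0$
$I{\left(w,W \right)} = -1 + 2 W$ ($I{\left(w,W \right)} = W 2 - 1 = 2 W - 1 = -1 + 2 W$)
$t{\left(D \right)} = 29$ ($t{\left(D \right)} = -1 + 2 \left(\left(-3\right) \left(-5\right)\right) = -1 + 2 \cdot 15 = -1 + 30 = 29$)
$G{\left(\frac{1}{h} \right)} t{\left(U{\left(0 \right)} \right)} = 0 \cdot 29 = 0$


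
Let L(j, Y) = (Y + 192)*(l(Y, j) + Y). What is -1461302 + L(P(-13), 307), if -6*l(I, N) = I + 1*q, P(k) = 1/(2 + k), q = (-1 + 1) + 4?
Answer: -8003843/6 ≈ -1.3340e+6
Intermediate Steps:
q = 4 (q = 0 + 4 = 4)
l(I, N) = -⅔ - I/6 (l(I, N) = -(I + 1*4)/6 = -(I + 4)/6 = -(4 + I)/6 = -⅔ - I/6)
L(j, Y) = (192 + Y)*(-⅔ + 5*Y/6) (L(j, Y) = (Y + 192)*((-⅔ - Y/6) + Y) = (192 + Y)*(-⅔ + 5*Y/6))
-1461302 + L(P(-13), 307) = -1461302 + (-128 + (⅚)*307² + (478/3)*307) = -1461302 + (-128 + (⅚)*94249 + 146746/3) = -1461302 + (-128 + 471245/6 + 146746/3) = -1461302 + 763969/6 = -8003843/6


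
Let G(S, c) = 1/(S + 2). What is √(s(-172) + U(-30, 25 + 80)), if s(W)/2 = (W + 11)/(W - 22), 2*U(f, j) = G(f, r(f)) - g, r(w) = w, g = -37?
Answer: √148580138/2716 ≈ 4.4880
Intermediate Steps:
G(S, c) = 1/(2 + S)
U(f, j) = 37/2 + 1/(2*(2 + f)) (U(f, j) = (1/(2 + f) - 1*(-37))/2 = (1/(2 + f) + 37)/2 = (37 + 1/(2 + f))/2 = 37/2 + 1/(2*(2 + f)))
s(W) = 2*(11 + W)/(-22 + W) (s(W) = 2*((W + 11)/(W - 22)) = 2*((11 + W)/(-22 + W)) = 2*(11 + W)/(-22 + W))
√(s(-172) + U(-30, 25 + 80)) = √(2*(11 - 172)/(-22 - 172) + (75 + 37*(-30))/(2*(2 - 30))) = √(2*(-161)/(-194) + (½)*(75 - 1110)/(-28)) = √(2*(-1/194)*(-161) + (½)*(-1/28)*(-1035)) = √(161/97 + 1035/56) = √(109411/5432) = √148580138/2716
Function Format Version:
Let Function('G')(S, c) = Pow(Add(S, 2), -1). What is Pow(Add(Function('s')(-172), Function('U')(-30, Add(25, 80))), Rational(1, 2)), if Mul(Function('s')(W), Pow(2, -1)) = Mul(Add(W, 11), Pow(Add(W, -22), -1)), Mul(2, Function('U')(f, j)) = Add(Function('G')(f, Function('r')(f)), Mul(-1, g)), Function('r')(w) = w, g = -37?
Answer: Mul(Rational(1, 2716), Pow(148580138, Rational(1, 2))) ≈ 4.4880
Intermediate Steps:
Function('G')(S, c) = Pow(Add(2, S), -1)
Function('U')(f, j) = Add(Rational(37, 2), Mul(Rational(1, 2), Pow(Add(2, f), -1))) (Function('U')(f, j) = Mul(Rational(1, 2), Add(Pow(Add(2, f), -1), Mul(-1, -37))) = Mul(Rational(1, 2), Add(Pow(Add(2, f), -1), 37)) = Mul(Rational(1, 2), Add(37, Pow(Add(2, f), -1))) = Add(Rational(37, 2), Mul(Rational(1, 2), Pow(Add(2, f), -1))))
Function('s')(W) = Mul(2, Pow(Add(-22, W), -1), Add(11, W)) (Function('s')(W) = Mul(2, Mul(Add(W, 11), Pow(Add(W, -22), -1))) = Mul(2, Mul(Add(11, W), Pow(Add(-22, W), -1))) = Mul(2, Mul(Pow(Add(-22, W), -1), Add(11, W))) = Mul(2, Pow(Add(-22, W), -1), Add(11, W)))
Pow(Add(Function('s')(-172), Function('U')(-30, Add(25, 80))), Rational(1, 2)) = Pow(Add(Mul(2, Pow(Add(-22, -172), -1), Add(11, -172)), Mul(Rational(1, 2), Pow(Add(2, -30), -1), Add(75, Mul(37, -30)))), Rational(1, 2)) = Pow(Add(Mul(2, Pow(-194, -1), -161), Mul(Rational(1, 2), Pow(-28, -1), Add(75, -1110))), Rational(1, 2)) = Pow(Add(Mul(2, Rational(-1, 194), -161), Mul(Rational(1, 2), Rational(-1, 28), -1035)), Rational(1, 2)) = Pow(Add(Rational(161, 97), Rational(1035, 56)), Rational(1, 2)) = Pow(Rational(109411, 5432), Rational(1, 2)) = Mul(Rational(1, 2716), Pow(148580138, Rational(1, 2)))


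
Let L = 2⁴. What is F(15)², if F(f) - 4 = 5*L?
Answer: 7056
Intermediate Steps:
L = 16
F(f) = 84 (F(f) = 4 + 5*16 = 4 + 80 = 84)
F(15)² = 84² = 7056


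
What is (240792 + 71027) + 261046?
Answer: 572865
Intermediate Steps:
(240792 + 71027) + 261046 = 311819 + 261046 = 572865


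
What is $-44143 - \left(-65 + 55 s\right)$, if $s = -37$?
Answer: $-42043$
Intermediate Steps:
$-44143 - \left(-65 + 55 s\right) = -44143 - \left(-65 + 55 \left(-37\right)\right) = -44143 - \left(-65 - 2035\right) = -44143 - -2100 = -44143 + 2100 = -42043$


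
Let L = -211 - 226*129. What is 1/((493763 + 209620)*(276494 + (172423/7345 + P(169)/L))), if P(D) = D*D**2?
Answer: 43137185/8385095485077159984 ≈ 5.1445e-12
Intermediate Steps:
L = -29365 (L = -211 - 29154 = -29365)
P(D) = D**3
1/((493763 + 209620)*(276494 + (172423/7345 + P(169)/L))) = 1/((493763 + 209620)*(276494 + (172423/7345 + 169**3/(-29365)))) = 1/(703383*(276494 + (172423*(1/7345) + 4826809*(-1/29365)))) = 1/(703383*(276494 + (172423/7345 - 4826809/29365))) = 1/(703383*(276494 - 6077942142/43137185)) = 1/(703383*(11921094887248/43137185)) = 1/(8385095485077159984/43137185) = 43137185/8385095485077159984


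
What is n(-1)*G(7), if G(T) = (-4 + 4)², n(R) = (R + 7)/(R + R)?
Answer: 0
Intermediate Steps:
n(R) = (7 + R)/(2*R) (n(R) = (7 + R)/((2*R)) = (7 + R)*(1/(2*R)) = (7 + R)/(2*R))
G(T) = 0 (G(T) = 0² = 0)
n(-1)*G(7) = ((½)*(7 - 1)/(-1))*0 = ((½)*(-1)*6)*0 = -3*0 = 0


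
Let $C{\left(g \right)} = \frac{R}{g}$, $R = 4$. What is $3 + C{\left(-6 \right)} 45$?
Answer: $-27$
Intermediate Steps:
$C{\left(g \right)} = \frac{4}{g}$
$3 + C{\left(-6 \right)} 45 = 3 + \frac{4}{-6} \cdot 45 = 3 + 4 \left(- \frac{1}{6}\right) 45 = 3 - 30 = -27$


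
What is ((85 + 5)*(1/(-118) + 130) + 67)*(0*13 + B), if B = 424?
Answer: 294344192/59 ≈ 4.9889e+6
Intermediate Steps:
((85 + 5)*(1/(-118) + 130) + 67)*(0*13 + B) = ((85 + 5)*(1/(-118) + 130) + 67)*(0*13 + 424) = (90*(-1/118 + 130) + 67)*(0 + 424) = (90*(15339/118) + 67)*424 = (690255/59 + 67)*424 = (694208/59)*424 = 294344192/59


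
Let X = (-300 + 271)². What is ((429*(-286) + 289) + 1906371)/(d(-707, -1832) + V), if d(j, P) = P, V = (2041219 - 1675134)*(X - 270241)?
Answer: -891983/49311650416 ≈ -1.8089e-5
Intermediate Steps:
X = 841 (X = (-29)² = 841)
V = -98623299000 (V = (2041219 - 1675134)*(841 - 270241) = 366085*(-269400) = -98623299000)
((429*(-286) + 289) + 1906371)/(d(-707, -1832) + V) = ((429*(-286) + 289) + 1906371)/(-1832 - 98623299000) = ((-122694 + 289) + 1906371)/(-98623300832) = (-122405 + 1906371)*(-1/98623300832) = 1783966*(-1/98623300832) = -891983/49311650416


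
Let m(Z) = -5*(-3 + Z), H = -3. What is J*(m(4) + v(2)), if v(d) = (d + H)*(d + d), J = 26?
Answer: -234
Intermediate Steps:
v(d) = 2*d*(-3 + d) (v(d) = (d - 3)*(d + d) = (-3 + d)*(2*d) = 2*d*(-3 + d))
m(Z) = 15 - 5*Z
J*(m(4) + v(2)) = 26*((15 - 5*4) + 2*2*(-3 + 2)) = 26*((15 - 20) + 2*2*(-1)) = 26*(-5 - 4) = 26*(-9) = -234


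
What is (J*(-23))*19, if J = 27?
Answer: -11799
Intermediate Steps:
(J*(-23))*19 = (27*(-23))*19 = -621*19 = -11799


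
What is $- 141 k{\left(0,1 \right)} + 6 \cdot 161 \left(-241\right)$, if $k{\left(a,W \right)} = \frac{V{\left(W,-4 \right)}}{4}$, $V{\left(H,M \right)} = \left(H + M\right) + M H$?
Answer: $- \frac{930237}{4} \approx -2.3256 \cdot 10^{5}$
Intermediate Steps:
$V{\left(H,M \right)} = H + M + H M$ ($V{\left(H,M \right)} = \left(H + M\right) + H M = H + M + H M$)
$k{\left(a,W \right)} = -1 - \frac{3 W}{4}$ ($k{\left(a,W \right)} = \frac{W - 4 + W \left(-4\right)}{4} = \left(W - 4 - 4 W\right) \frac{1}{4} = \left(-4 - 3 W\right) \frac{1}{4} = -1 - \frac{3 W}{4}$)
$- 141 k{\left(0,1 \right)} + 6 \cdot 161 \left(-241\right) = - 141 \left(-1 - \frac{3}{4}\right) + 6 \cdot 161 \left(-241\right) = - 141 \left(-1 - \frac{3}{4}\right) + 966 \left(-241\right) = \left(-141\right) \left(- \frac{7}{4}\right) - 232806 = \frac{987}{4} - 232806 = - \frac{930237}{4}$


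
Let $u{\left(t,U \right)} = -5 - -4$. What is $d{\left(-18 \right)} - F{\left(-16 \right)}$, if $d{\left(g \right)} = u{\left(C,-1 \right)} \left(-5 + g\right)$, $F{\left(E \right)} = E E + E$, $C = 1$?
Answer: $-217$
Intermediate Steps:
$F{\left(E \right)} = E + E^{2}$ ($F{\left(E \right)} = E^{2} + E = E + E^{2}$)
$u{\left(t,U \right)} = -1$ ($u{\left(t,U \right)} = -5 + 4 = -1$)
$d{\left(g \right)} = 5 - g$ ($d{\left(g \right)} = - (-5 + g) = 5 - g$)
$d{\left(-18 \right)} - F{\left(-16 \right)} = \left(5 - -18\right) - - 16 \left(1 - 16\right) = \left(5 + 18\right) - \left(-16\right) \left(-15\right) = 23 - 240 = -217$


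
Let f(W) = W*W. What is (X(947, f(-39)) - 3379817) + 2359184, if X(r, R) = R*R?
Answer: 1292808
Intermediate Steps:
f(W) = W**2
X(r, R) = R**2
(X(947, f(-39)) - 3379817) + 2359184 = (((-39)**2)**2 - 3379817) + 2359184 = (1521**2 - 3379817) + 2359184 = (2313441 - 3379817) + 2359184 = -1066376 + 2359184 = 1292808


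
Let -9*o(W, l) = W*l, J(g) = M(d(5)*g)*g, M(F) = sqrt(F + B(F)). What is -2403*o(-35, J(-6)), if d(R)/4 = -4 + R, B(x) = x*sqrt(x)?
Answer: 112140*sqrt(-6 - 12*I*sqrt(6)) ≈ 3.8846e+5 - 4.7577e+5*I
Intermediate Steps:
B(x) = x**(3/2)
d(R) = -16 + 4*R (d(R) = 4*(-4 + R) = -16 + 4*R)
M(F) = sqrt(F + F**(3/2))
J(g) = g*sqrt(4*g + 8*g**(3/2)) (J(g) = sqrt((-16 + 4*5)*g + ((-16 + 4*5)*g)**(3/2))*g = sqrt((-16 + 20)*g + ((-16 + 20)*g)**(3/2))*g = sqrt(4*g + (4*g)**(3/2))*g = sqrt(4*g + 8*g**(3/2))*g = g*sqrt(4*g + 8*g**(3/2)))
o(W, l) = -W*l/9
-2403*o(-35, J(-6)) = -(-267)*(-35)*2*(-6)*sqrt(-6 + 2*(-6)**(3/2)) = -(-267)*(-35)*2*(-6)*sqrt(-6 + 2*(-6*I*sqrt(6))) = -(-267)*(-35)*2*(-6)*sqrt(-6 - 12*I*sqrt(6)) = -(-267)*(-35)*(-12*sqrt(-6 - 12*I*sqrt(6))) = -(-112140)*sqrt(-6 - 12*I*sqrt(6)) = 112140*sqrt(-6 - 12*I*sqrt(6))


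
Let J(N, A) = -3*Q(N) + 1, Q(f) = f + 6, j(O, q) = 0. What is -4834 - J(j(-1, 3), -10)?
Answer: -4817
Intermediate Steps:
Q(f) = 6 + f
J(N, A) = -17 - 3*N (J(N, A) = -3*(6 + N) + 1 = (-18 - 3*N) + 1 = -17 - 3*N)
-4834 - J(j(-1, 3), -10) = -4834 - (-17 - 3*0) = -4834 - (-17 + 0) = -4834 - 1*(-17) = -4834 + 17 = -4817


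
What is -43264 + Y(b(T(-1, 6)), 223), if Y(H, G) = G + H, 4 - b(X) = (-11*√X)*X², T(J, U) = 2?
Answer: -43037 + 44*√2 ≈ -42975.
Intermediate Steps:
b(X) = 4 + 11*X^(5/2) (b(X) = 4 - (-11*√X)*X² = 4 - (-11)*X^(5/2) = 4 + 11*X^(5/2))
-43264 + Y(b(T(-1, 6)), 223) = -43264 + (223 + (4 + 11*2^(5/2))) = -43264 + (223 + (4 + 11*(4*√2))) = -43264 + (223 + (4 + 44*√2)) = -43264 + (227 + 44*√2) = -43037 + 44*√2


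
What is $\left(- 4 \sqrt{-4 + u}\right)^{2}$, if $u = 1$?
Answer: $-48$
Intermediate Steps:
$\left(- 4 \sqrt{-4 + u}\right)^{2} = \left(- 4 \sqrt{-4 + 1}\right)^{2} = \left(- 4 \sqrt{-3}\right)^{2} = \left(- 4 i \sqrt{3}\right)^{2} = -48$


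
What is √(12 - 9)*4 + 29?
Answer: 29 + 4*√3 ≈ 35.928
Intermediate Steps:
√(12 - 9)*4 + 29 = √3*4 + 29 = 4*√3 + 29 = 29 + 4*√3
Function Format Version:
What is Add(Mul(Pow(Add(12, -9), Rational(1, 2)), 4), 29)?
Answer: Add(29, Mul(4, Pow(3, Rational(1, 2)))) ≈ 35.928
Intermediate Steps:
Add(Mul(Pow(Add(12, -9), Rational(1, 2)), 4), 29) = Add(Mul(Pow(3, Rational(1, 2)), 4), 29) = Add(Mul(4, Pow(3, Rational(1, 2))), 29) = Add(29, Mul(4, Pow(3, Rational(1, 2))))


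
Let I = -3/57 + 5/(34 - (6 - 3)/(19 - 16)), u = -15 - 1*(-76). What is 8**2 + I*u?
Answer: 43910/627 ≈ 70.032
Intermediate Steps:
u = 61 (u = -15 + 76 = 61)
I = 62/627 (I = -3*1/57 + 5/(34 - 3/3) = -1/19 + 5/(34 - 3/3) = -1/19 + 5/(34 - 1*1) = -1/19 + 5/(34 - 1) = -1/19 + 5/33 = 62/627 ≈ 0.098884)
8**2 + I*u = 8**2 + (62/627)*61 = 64 + 3782/627 = 43910/627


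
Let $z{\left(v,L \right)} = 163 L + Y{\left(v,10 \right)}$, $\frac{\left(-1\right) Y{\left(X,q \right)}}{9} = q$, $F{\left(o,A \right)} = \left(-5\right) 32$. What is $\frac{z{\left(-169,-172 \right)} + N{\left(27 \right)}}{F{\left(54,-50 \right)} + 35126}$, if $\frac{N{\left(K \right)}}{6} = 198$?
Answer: $- \frac{13469}{17483} \approx -0.77041$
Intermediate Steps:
$N{\left(K \right)} = 1188$ ($N{\left(K \right)} = 6 \cdot 198 = 1188$)
$F{\left(o,A \right)} = -160$
$Y{\left(X,q \right)} = - 9 q$
$z{\left(v,L \right)} = -90 + 163 L$ ($z{\left(v,L \right)} = 163 L - 90 = -90 + 163 L$)
$\frac{z{\left(-169,-172 \right)} + N{\left(27 \right)}}{F{\left(54,-50 \right)} + 35126} = \frac{\left(-90 + 163 \left(-172\right)\right) + 1188}{-160 + 35126} = \frac{\left(-90 - 28036\right) + 1188}{34966} = \left(-28126 + 1188\right) \frac{1}{34966} = \left(-26938\right) \frac{1}{34966} = - \frac{13469}{17483}$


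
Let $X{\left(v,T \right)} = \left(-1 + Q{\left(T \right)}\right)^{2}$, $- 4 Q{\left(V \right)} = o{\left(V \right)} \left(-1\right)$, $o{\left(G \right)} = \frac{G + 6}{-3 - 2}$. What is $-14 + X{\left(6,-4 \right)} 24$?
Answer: $\frac{376}{25} \approx 15.04$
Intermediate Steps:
$o{\left(G \right)} = - \frac{6}{5} - \frac{G}{5}$ ($o{\left(G \right)} = \frac{6 + G}{-5} = \left(6 + G\right) \left(- \frac{1}{5}\right) = - \frac{6}{5} - \frac{G}{5}$)
$Q{\left(V \right)} = - \frac{3}{10} - \frac{V}{20}$ ($Q{\left(V \right)} = - \frac{\left(- \frac{6}{5} - \frac{V}{5}\right) \left(-1\right)}{4} = - \frac{\frac{6}{5} + \frac{V}{5}}{4} = - \frac{3}{10} - \frac{V}{20}$)
$X{\left(v,T \right)} = \left(- \frac{13}{10} - \frac{T}{20}\right)^{2}$ ($X{\left(v,T \right)} = \left(-1 - \left(\frac{3}{10} + \frac{T}{20}\right)\right)^{2} = \left(- \frac{13}{10} - \frac{T}{20}\right)^{2}$)
$-14 + X{\left(6,-4 \right)} 24 = -14 + \frac{\left(26 - 4\right)^{2}}{400} \cdot 24 = -14 + \frac{22^{2}}{400} \cdot 24 = -14 + \frac{1}{400} \cdot 484 \cdot 24 = -14 + \frac{121}{100} \cdot 24 = -14 + \frac{726}{25} = \frac{376}{25}$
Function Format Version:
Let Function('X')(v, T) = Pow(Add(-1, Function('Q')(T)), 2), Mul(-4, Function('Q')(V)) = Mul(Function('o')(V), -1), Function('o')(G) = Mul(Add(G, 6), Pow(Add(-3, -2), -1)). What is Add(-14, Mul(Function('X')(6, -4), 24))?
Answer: Rational(376, 25) ≈ 15.040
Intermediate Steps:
Function('o')(G) = Add(Rational(-6, 5), Mul(Rational(-1, 5), G)) (Function('o')(G) = Mul(Add(6, G), Pow(-5, -1)) = Mul(Add(6, G), Rational(-1, 5)) = Add(Rational(-6, 5), Mul(Rational(-1, 5), G)))
Function('Q')(V) = Add(Rational(-3, 10), Mul(Rational(-1, 20), V)) (Function('Q')(V) = Mul(Rational(-1, 4), Mul(Add(Rational(-6, 5), Mul(Rational(-1, 5), V)), -1)) = Mul(Rational(-1, 4), Add(Rational(6, 5), Mul(Rational(1, 5), V))) = Add(Rational(-3, 10), Mul(Rational(-1, 20), V)))
Function('X')(v, T) = Pow(Add(Rational(-13, 10), Mul(Rational(-1, 20), T)), 2) (Function('X')(v, T) = Pow(Add(-1, Add(Rational(-3, 10), Mul(Rational(-1, 20), T))), 2) = Pow(Add(Rational(-13, 10), Mul(Rational(-1, 20), T)), 2))
Add(-14, Mul(Function('X')(6, -4), 24)) = Add(-14, Mul(Mul(Rational(1, 400), Pow(Add(26, -4), 2)), 24)) = Add(-14, Mul(Mul(Rational(1, 400), Pow(22, 2)), 24)) = Add(-14, Mul(Mul(Rational(1, 400), 484), 24)) = Add(-14, Mul(Rational(121, 100), 24)) = Add(-14, Rational(726, 25)) = Rational(376, 25)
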